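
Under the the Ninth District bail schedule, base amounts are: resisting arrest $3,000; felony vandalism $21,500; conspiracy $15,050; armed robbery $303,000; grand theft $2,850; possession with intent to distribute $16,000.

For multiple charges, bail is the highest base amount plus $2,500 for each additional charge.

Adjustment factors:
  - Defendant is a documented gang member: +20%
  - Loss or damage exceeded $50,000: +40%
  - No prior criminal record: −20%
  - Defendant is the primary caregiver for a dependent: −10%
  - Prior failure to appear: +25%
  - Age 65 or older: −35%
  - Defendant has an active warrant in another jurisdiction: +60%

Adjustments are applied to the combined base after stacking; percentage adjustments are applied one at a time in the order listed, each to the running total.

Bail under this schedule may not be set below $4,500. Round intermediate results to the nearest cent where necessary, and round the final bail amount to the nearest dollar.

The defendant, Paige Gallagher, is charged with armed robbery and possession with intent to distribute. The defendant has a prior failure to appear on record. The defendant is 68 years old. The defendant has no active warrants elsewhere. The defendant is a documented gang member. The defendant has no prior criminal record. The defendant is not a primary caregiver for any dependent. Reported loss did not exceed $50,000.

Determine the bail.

$238,290

Base amounts from the schedule: armed robbery $303,000; possession with intent to distribute $16,000.
Stacking rule: highest base plus $2,500 per additional charge. Highest is armed robbery at $303,000; 1 additional charge → +$2,500. Combined base = $305,500.
Defendant is a documented gang member (+20%): $305,500 × 1.2 = $366,600.
No prior criminal record (−20%): $366,600 × 0.8 = $293,280.
Prior failure to appear (+25%): $293,280 × 1.25 = $366,600.
Age 65 or older (−35%): $366,600 × 0.65 = $238,290.
$238,290 is at or above the $4,500 minimum.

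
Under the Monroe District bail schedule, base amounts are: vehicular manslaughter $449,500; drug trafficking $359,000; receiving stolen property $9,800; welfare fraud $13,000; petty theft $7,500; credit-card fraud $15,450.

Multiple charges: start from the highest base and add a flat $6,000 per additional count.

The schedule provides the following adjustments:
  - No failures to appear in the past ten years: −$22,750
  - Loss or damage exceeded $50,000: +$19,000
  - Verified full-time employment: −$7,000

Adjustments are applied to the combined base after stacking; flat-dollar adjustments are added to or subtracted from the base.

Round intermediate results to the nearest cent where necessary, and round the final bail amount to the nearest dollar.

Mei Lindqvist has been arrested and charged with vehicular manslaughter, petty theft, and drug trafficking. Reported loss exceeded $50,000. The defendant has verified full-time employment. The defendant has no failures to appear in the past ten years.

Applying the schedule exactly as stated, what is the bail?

$450,750

Base amounts from the schedule: vehicular manslaughter $449,500; petty theft $7,500; drug trafficking $359,000.
Stacking rule: highest base plus $6,000 per additional charge. Highest is vehicular manslaughter at $449,500; 2 additional charges → +$12,000. Combined base = $461,500.
No failures to appear in the past ten years (−$22,750 flat): $461,500 − $22,750 = $438,750.
Loss or damage exceeded $50,000 (+$19,000 flat): $438,750 + $19,000 = $457,750.
Verified full-time employment (−$7,000 flat): $457,750 − $7,000 = $450,750.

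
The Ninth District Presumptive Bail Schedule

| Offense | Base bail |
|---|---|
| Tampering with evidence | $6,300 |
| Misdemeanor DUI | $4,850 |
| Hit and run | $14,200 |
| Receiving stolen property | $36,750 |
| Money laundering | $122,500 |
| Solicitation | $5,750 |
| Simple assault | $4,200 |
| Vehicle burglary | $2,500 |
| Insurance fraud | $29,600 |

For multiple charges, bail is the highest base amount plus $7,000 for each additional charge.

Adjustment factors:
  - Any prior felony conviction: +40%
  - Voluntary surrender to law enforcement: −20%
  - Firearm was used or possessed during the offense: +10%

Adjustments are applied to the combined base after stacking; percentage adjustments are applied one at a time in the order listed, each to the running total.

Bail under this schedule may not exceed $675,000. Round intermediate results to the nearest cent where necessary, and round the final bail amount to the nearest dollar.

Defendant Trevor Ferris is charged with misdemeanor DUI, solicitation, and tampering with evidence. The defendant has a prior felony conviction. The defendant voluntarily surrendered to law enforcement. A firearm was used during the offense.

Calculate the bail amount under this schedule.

$25,010

Base amounts from the schedule: misdemeanor DUI $4,850; solicitation $5,750; tampering with evidence $6,300.
Stacking rule: highest base plus $7,000 per additional charge. Highest is tampering with evidence at $6,300; 2 additional charges → +$14,000. Combined base = $20,300.
Any prior felony conviction (+40%): $20,300 × 1.4 = $28,420.
Voluntary surrender to law enforcement (−20%): $28,420 × 0.8 = $22,736.
Firearm was used or possessed during the offense (+10%): $22,736 × 1.1 = $25,009.60.
$25,009.60 is within the $675,000 maximum.
Rounded to the nearest dollar: $25,010.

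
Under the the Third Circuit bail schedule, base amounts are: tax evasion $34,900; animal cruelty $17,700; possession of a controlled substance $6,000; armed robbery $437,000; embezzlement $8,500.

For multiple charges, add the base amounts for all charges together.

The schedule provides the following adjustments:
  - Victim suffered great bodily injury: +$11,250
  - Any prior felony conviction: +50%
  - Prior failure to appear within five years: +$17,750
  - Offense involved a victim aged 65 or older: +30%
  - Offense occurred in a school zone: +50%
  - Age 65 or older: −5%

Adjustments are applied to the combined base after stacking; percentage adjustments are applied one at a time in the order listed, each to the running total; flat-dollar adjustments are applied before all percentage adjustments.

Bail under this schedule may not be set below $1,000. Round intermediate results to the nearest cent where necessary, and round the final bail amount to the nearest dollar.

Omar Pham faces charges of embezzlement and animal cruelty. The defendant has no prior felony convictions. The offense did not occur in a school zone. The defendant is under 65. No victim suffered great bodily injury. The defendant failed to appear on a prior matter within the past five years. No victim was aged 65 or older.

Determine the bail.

Base amounts from the schedule: embezzlement $8,500; animal cruelty $17,700.
Stacking rule: sum of all bases. $8,500 + $17,700 = $26,200.
Prior failure to appear within five years (+$17,750 flat): $26,200 + $17,750 = $43,950.
$43,950 is at or above the $1,000 minimum.

$43,950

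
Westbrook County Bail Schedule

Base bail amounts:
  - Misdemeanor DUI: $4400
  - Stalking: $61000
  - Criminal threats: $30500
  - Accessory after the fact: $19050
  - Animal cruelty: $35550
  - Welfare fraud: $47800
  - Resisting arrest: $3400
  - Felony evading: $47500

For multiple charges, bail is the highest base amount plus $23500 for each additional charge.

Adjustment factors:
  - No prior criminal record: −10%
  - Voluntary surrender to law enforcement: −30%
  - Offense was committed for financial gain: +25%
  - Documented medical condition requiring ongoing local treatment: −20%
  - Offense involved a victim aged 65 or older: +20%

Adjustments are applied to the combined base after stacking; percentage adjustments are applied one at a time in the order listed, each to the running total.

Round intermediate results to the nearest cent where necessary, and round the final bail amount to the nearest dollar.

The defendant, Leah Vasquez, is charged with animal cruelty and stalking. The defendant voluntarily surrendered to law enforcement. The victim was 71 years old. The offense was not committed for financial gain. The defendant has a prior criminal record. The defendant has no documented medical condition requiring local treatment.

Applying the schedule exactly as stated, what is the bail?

Base amounts from the schedule: animal cruelty $35550; stalking $61000.
Stacking rule: highest base plus $23500 per additional charge. Highest is stalking at $61000; 1 additional charge → +$23500. Combined base = $84500.
Voluntary surrender to law enforcement (−30%): $84500 × 0.7 = $59150.
Offense involved a victim aged 65 or older (+20%): $59150 × 1.2 = $70980.

$70980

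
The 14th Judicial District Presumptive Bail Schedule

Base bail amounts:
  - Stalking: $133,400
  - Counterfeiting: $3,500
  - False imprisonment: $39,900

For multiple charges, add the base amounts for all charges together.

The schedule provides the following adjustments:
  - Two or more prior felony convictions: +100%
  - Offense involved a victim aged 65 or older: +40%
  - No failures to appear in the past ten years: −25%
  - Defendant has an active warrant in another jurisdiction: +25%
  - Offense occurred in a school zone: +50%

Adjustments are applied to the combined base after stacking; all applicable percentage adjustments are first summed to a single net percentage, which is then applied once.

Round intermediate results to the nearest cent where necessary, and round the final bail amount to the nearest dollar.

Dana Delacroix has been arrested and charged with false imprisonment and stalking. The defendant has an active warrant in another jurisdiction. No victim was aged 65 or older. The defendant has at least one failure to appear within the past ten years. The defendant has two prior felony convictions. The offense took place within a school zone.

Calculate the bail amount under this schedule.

$476,575

Base amounts from the schedule: false imprisonment $39,900; stalking $133,400.
Stacking rule: sum of all bases. $39,900 + $133,400 = $173,300.
Net percentage adjustment: +100% +25% +50% = +175%. $173,300 × 2.75 = $476,575.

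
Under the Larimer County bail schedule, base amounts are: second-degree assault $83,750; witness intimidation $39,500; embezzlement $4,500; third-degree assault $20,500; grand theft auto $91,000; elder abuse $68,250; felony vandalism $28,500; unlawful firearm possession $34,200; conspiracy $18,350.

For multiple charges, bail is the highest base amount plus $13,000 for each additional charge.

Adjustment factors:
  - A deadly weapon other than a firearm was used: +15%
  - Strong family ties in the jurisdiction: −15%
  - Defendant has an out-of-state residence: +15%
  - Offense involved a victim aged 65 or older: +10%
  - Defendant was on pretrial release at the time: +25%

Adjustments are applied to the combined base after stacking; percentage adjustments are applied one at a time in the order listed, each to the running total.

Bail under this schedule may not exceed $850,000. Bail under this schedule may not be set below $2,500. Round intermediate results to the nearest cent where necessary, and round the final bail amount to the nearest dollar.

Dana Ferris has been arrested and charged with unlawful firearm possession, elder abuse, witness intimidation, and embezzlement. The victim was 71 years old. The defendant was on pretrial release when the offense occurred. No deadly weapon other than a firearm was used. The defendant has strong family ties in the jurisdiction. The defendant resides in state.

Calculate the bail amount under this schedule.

Base amounts from the schedule: unlawful firearm possession $34,200; elder abuse $68,250; witness intimidation $39,500; embezzlement $4,500.
Stacking rule: highest base plus $13,000 per additional charge. Highest is elder abuse at $68,250; 3 additional charges → +$39,000. Combined base = $107,250.
Strong family ties in the jurisdiction (−15%): $107,250 × 0.85 = $91,162.50.
Offense involved a victim aged 65 or older (+10%): $91,162.50 × 1.1 = $100,278.75.
Defendant was on pretrial release at the time (+25%): $100,278.75 × 1.25 = $125,348.44.
$125,348.44 is within the $850,000 maximum.
$125,348.44 is at or above the $2,500 minimum.
Rounded to the nearest dollar: $125,348.

$125,348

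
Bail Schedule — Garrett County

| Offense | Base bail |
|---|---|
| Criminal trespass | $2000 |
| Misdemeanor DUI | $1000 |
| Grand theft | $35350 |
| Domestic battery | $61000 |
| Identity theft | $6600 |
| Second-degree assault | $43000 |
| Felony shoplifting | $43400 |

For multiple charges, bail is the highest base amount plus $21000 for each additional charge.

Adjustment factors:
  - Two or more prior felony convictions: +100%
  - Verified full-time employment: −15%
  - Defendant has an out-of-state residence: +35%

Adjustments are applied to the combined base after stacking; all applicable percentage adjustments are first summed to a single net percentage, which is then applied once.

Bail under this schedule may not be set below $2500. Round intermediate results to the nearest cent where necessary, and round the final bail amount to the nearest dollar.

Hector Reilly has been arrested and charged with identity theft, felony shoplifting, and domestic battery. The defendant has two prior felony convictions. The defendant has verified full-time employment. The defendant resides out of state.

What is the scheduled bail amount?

Base amounts from the schedule: identity theft $6600; felony shoplifting $43400; domestic battery $61000.
Stacking rule: highest base plus $21000 per additional charge. Highest is domestic battery at $61000; 2 additional charges → +$42000. Combined base = $103000.
Net percentage adjustment: +100% −15% +35% = +120%. $103000 × 2.2 = $226600.
$226600 is at or above the $2500 minimum.

$226600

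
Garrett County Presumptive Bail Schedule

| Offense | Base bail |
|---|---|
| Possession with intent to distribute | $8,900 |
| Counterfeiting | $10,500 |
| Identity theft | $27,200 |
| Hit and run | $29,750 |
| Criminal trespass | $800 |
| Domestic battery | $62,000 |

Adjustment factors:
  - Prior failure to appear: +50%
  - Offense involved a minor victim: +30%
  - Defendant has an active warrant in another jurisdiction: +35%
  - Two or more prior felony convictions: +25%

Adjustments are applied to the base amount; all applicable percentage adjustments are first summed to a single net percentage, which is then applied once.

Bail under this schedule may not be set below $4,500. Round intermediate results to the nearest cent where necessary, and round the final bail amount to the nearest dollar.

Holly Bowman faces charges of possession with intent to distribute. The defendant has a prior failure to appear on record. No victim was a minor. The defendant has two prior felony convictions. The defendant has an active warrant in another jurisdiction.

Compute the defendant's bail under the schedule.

Base amounts from the schedule: possession with intent to distribute $8,900.
Single charge. Combined base = $8,900.
Net percentage adjustment: +50% +35% +25% = +110%. $8,900 × 2.1 = $18,690.
$18,690 is at or above the $4,500 minimum.

$18,690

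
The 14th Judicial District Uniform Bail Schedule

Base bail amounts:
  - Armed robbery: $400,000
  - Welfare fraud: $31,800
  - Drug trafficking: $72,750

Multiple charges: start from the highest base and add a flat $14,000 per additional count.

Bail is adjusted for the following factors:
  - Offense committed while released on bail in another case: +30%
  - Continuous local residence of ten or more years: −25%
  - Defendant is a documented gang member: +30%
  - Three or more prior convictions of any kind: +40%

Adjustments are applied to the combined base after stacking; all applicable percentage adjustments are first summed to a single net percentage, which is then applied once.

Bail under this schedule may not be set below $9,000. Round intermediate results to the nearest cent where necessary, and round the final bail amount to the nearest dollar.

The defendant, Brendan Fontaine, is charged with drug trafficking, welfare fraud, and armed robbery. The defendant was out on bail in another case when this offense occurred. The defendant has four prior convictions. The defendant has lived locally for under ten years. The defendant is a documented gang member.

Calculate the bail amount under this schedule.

$856,000

Base amounts from the schedule: drug trafficking $72,750; welfare fraud $31,800; armed robbery $400,000.
Stacking rule: highest base plus $14,000 per additional charge. Highest is armed robbery at $400,000; 2 additional charges → +$28,000. Combined base = $428,000.
Net percentage adjustment: +30% +30% +40% = +100%. $428,000 × 2 = $856,000.
$856,000 is at or above the $9,000 minimum.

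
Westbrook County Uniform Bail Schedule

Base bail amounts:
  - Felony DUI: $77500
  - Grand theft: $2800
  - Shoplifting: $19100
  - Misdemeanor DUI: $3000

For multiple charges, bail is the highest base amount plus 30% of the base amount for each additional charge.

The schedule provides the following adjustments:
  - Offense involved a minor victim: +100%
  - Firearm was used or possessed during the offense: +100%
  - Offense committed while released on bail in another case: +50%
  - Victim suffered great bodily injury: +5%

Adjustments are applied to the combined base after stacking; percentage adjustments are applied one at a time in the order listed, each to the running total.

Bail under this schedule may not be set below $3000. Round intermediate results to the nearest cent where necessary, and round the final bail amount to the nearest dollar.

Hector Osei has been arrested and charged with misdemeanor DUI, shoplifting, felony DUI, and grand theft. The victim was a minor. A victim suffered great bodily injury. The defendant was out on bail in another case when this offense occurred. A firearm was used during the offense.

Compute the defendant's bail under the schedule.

$535311

Base amounts from the schedule: misdemeanor DUI $3000; shoplifting $19100; felony DUI $77500; grand theft $2800.
Stacking rule: highest base plus 30% of each additional charge. Highest is felony DUI at $77500. Additional: $3000 × 30% = $900; $19100 × 30% = $5730; $2800 × 30% = $840. Combined base = $77500 + $7470 = $84970.
Offense involved a minor victim (+100%): $84970 × 2 = $169940.
Firearm was used or possessed during the offense (+100%): $169940 × 2 = $339880.
Offense committed while released on bail in another case (+50%): $339880 × 1.5 = $509820.
Victim suffered great bodily injury (+5%): $509820 × 1.05 = $535311.
$535311 is at or above the $3000 minimum.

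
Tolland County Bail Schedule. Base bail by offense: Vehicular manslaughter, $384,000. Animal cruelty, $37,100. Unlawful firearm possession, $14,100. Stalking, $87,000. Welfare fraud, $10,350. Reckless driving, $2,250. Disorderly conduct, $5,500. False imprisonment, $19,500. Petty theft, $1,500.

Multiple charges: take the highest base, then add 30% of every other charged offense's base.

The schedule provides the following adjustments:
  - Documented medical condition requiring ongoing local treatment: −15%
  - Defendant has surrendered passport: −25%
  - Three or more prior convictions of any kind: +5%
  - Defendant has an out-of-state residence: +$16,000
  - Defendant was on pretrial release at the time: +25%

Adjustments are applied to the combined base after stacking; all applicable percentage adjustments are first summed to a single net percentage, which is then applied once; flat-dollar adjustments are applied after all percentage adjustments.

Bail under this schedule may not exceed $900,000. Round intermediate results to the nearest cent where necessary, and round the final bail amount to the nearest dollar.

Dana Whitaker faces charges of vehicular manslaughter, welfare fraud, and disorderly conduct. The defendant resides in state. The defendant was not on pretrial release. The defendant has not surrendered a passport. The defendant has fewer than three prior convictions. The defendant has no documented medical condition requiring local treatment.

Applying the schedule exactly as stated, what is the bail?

Base amounts from the schedule: vehicular manslaughter $384,000; welfare fraud $10,350; disorderly conduct $5,500.
Stacking rule: highest base plus 30% of each additional charge. Highest is vehicular manslaughter at $384,000. Additional: $10,350 × 30% = $3,105; $5,500 × 30% = $1,650. Combined base = $384,000 + $4,755 = $388,755.
No adjustment factors apply to this defendant.
$388,755 is within the $900,000 maximum.

$388,755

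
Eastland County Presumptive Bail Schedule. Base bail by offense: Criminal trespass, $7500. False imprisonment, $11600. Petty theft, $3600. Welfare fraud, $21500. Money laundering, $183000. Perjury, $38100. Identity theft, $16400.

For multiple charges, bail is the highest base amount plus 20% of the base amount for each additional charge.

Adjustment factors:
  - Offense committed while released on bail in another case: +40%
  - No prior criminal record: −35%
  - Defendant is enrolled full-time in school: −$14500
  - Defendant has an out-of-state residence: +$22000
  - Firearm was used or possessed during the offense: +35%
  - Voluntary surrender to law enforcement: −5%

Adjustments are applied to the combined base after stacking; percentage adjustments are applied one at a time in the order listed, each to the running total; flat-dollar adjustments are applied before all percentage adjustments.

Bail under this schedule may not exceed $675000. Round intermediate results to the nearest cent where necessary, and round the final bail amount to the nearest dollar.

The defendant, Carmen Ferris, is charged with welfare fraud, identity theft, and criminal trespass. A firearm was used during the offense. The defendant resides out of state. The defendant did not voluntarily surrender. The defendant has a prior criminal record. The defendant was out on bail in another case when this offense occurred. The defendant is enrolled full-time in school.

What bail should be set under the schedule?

Base amounts from the schedule: welfare fraud $21500; identity theft $16400; criminal trespass $7500.
Stacking rule: highest base plus 20% of each additional charge. Highest is welfare fraud at $21500. Additional: $16400 × 20% = $3280; $7500 × 20% = $1500. Combined base = $21500 + $4780 = $26280.
Defendant is enrolled full-time in school (−$14500 flat): $26280 − $14500 = $11780.
Defendant has an out-of-state residence (+$22000 flat): $11780 + $22000 = $33780.
Offense committed while released on bail in another case (+40%): $33780 × 1.4 = $47292.
Firearm was used or possessed during the offense (+35%): $47292 × 1.35 = $63844.20.
$63844.20 is within the $675000 maximum.
Rounded to the nearest dollar: $63844.

$63844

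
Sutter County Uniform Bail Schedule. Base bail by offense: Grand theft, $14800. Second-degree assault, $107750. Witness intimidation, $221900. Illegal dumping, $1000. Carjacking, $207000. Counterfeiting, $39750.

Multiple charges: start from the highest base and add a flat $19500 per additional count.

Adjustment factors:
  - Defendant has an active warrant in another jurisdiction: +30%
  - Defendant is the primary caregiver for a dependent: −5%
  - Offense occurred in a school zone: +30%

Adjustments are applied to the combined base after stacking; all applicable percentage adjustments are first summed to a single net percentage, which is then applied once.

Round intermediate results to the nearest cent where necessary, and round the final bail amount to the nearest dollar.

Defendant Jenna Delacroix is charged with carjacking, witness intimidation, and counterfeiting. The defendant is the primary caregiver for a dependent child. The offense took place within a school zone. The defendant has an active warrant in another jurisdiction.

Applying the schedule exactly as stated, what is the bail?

Base amounts from the schedule: carjacking $207000; witness intimidation $221900; counterfeiting $39750.
Stacking rule: highest base plus $19500 per additional charge. Highest is witness intimidation at $221900; 2 additional charges → +$39000. Combined base = $260900.
Net percentage adjustment: +30% −5% +30% = +55%. $260900 × 1.55 = $404395.

$404395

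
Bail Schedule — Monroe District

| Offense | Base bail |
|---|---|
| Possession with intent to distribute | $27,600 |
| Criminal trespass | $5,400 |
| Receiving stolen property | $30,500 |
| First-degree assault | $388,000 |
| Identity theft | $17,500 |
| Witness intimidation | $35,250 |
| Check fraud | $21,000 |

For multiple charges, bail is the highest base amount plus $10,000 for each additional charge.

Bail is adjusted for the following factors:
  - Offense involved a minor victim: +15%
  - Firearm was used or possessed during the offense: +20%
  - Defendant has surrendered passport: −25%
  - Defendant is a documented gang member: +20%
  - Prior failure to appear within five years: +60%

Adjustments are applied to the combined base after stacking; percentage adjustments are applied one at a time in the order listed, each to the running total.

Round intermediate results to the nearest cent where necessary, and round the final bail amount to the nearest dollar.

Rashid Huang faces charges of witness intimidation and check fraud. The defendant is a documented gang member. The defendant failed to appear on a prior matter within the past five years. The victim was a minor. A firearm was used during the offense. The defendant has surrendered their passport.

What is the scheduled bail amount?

$89,921

Base amounts from the schedule: witness intimidation $35,250; check fraud $21,000.
Stacking rule: highest base plus $10,000 per additional charge. Highest is witness intimidation at $35,250; 1 additional charge → +$10,000. Combined base = $45,250.
Offense involved a minor victim (+15%): $45,250 × 1.15 = $52,037.50.
Firearm was used or possessed during the offense (+20%): $52,037.50 × 1.2 = $62,445.
Defendant has surrendered passport (−25%): $62,445 × 0.75 = $46,833.75.
Defendant is a documented gang member (+20%): $46,833.75 × 1.2 = $56,200.50.
Prior failure to appear within five years (+60%): $56,200.50 × 1.6 = $89,920.80.
Rounded to the nearest dollar: $89,921.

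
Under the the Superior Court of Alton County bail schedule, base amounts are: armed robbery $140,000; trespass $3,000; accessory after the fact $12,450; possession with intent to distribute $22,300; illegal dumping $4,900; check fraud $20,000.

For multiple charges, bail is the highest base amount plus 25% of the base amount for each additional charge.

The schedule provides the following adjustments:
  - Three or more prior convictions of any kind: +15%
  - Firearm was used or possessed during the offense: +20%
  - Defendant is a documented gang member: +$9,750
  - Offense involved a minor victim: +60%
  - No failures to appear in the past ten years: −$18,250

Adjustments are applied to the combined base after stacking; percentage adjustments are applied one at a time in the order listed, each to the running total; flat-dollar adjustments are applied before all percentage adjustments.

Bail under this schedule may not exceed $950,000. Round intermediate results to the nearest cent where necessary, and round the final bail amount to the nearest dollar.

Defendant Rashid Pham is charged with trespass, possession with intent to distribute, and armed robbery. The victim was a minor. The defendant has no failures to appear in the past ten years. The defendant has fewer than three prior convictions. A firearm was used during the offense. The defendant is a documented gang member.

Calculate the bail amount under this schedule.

Base amounts from the schedule: trespass $3,000; possession with intent to distribute $22,300; armed robbery $140,000.
Stacking rule: highest base plus 25% of each additional charge. Highest is armed robbery at $140,000. Additional: $3,000 × 25% = $750; $22,300 × 25% = $5,575. Combined base = $140,000 + $6,325 = $146,325.
Defendant is a documented gang member (+$9,750 flat): $146,325 + $9,750 = $156,075.
No failures to appear in the past ten years (−$18,250 flat): $156,075 − $18,250 = $137,825.
Firearm was used or possessed during the offense (+20%): $137,825 × 1.2 = $165,390.
Offense involved a minor victim (+60%): $165,390 × 1.6 = $264,624.
$264,624 is within the $950,000 maximum.

$264,624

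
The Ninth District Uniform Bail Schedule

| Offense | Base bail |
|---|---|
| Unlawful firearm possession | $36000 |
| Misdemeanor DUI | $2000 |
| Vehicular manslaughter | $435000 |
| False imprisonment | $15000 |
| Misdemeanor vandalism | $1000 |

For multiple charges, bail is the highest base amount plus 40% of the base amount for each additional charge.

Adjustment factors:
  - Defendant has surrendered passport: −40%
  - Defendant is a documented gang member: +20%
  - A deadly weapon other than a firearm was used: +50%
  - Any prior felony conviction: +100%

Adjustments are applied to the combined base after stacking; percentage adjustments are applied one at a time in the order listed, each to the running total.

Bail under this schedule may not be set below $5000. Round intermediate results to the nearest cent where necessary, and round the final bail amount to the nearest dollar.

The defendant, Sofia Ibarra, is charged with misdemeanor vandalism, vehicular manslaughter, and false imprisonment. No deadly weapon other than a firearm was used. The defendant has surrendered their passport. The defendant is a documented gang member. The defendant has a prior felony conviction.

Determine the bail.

$635616

Base amounts from the schedule: misdemeanor vandalism $1000; vehicular manslaughter $435000; false imprisonment $15000.
Stacking rule: highest base plus 40% of each additional charge. Highest is vehicular manslaughter at $435000. Additional: $1000 × 40% = $400; $15000 × 40% = $6000. Combined base = $435000 + $6400 = $441400.
Defendant has surrendered passport (−40%): $441400 × 0.6 = $264840.
Defendant is a documented gang member (+20%): $264840 × 1.2 = $317808.
Any prior felony conviction (+100%): $317808 × 2 = $635616.
$635616 is at or above the $5000 minimum.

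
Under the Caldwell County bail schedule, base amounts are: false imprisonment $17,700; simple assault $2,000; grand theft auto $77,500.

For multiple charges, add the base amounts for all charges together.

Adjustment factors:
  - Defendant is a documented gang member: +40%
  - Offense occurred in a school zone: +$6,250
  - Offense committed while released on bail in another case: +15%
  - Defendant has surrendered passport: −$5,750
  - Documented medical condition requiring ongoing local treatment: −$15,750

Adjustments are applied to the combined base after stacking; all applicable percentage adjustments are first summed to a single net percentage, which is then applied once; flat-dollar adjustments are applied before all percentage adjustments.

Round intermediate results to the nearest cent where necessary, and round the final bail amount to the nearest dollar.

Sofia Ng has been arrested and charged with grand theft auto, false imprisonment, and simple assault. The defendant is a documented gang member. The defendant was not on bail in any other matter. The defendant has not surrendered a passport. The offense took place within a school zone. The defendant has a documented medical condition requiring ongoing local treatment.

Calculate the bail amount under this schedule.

Base amounts from the schedule: grand theft auto $77,500; false imprisonment $17,700; simple assault $2,000.
Stacking rule: sum of all bases. $77,500 + $17,700 + $2,000 = $97,200.
Offense occurred in a school zone (+$6,250 flat): $97,200 + $6,250 = $103,450.
Documented medical condition requiring ongoing local treatment (−$15,750 flat): $103,450 − $15,750 = $87,700.
Defendant is a documented gang member (+40%): $87,700 × 1.4 = $122,780.

$122,780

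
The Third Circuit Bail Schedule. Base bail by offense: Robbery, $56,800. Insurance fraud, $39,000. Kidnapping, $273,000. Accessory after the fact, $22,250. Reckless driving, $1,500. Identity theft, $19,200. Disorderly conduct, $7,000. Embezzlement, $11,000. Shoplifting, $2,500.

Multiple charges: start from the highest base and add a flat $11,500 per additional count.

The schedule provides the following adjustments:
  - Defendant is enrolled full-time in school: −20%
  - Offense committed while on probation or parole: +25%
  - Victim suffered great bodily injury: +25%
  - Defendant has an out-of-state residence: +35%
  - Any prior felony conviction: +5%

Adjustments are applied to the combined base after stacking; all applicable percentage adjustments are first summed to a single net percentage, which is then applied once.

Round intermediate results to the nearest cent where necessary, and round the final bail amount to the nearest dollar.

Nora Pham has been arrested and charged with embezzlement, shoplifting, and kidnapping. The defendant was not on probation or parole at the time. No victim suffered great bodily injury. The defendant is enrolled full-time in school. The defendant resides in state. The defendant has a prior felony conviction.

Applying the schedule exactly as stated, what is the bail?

Base amounts from the schedule: embezzlement $11,000; shoplifting $2,500; kidnapping $273,000.
Stacking rule: highest base plus $11,500 per additional charge. Highest is kidnapping at $273,000; 2 additional charges → +$23,000. Combined base = $296,000.
Net percentage adjustment: −20% +5% = −15%. $296,000 × 0.85 = $251,600.

$251,600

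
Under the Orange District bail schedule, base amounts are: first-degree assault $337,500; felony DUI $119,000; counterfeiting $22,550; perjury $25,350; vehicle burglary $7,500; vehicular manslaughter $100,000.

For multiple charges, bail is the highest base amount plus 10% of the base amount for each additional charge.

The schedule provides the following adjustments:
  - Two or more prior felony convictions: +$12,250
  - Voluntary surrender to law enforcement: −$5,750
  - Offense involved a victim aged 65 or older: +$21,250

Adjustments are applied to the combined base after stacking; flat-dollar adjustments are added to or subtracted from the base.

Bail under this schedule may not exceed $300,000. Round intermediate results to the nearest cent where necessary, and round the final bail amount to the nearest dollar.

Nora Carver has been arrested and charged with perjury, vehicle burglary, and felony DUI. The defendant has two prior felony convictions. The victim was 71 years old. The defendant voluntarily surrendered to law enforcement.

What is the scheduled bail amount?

Base amounts from the schedule: perjury $25,350; vehicle burglary $7,500; felony DUI $119,000.
Stacking rule: highest base plus 10% of each additional charge. Highest is felony DUI at $119,000. Additional: $25,350 × 10% = $2,535; $7,500 × 10% = $750. Combined base = $119,000 + $3,285 = $122,285.
Two or more prior felony convictions (+$12,250 flat): $122,285 + $12,250 = $134,535.
Voluntary surrender to law enforcement (−$5,750 flat): $134,535 − $5,750 = $128,785.
Offense involved a victim aged 65 or older (+$21,250 flat): $128,785 + $21,250 = $150,035.
$150,035 is within the $300,000 maximum.

$150,035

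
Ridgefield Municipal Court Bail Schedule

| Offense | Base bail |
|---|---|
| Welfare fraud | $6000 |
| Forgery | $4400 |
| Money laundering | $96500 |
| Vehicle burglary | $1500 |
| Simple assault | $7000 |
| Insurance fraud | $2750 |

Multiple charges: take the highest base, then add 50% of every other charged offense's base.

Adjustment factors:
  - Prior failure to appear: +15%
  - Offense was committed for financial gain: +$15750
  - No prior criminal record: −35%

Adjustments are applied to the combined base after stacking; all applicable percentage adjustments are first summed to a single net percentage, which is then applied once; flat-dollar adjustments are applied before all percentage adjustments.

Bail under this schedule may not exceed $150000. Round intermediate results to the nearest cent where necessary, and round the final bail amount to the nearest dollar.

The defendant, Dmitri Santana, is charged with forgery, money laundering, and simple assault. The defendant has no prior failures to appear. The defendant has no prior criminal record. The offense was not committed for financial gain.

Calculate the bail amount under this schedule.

$66430

Base amounts from the schedule: forgery $4400; money laundering $96500; simple assault $7000.
Stacking rule: highest base plus 50% of each additional charge. Highest is money laundering at $96500. Additional: $4400 × 50% = $2200; $7000 × 50% = $3500. Combined base = $96500 + $5700 = $102200.
No prior criminal record (−35%): $102200 × 0.65 = $66430.
$66430 is within the $150000 maximum.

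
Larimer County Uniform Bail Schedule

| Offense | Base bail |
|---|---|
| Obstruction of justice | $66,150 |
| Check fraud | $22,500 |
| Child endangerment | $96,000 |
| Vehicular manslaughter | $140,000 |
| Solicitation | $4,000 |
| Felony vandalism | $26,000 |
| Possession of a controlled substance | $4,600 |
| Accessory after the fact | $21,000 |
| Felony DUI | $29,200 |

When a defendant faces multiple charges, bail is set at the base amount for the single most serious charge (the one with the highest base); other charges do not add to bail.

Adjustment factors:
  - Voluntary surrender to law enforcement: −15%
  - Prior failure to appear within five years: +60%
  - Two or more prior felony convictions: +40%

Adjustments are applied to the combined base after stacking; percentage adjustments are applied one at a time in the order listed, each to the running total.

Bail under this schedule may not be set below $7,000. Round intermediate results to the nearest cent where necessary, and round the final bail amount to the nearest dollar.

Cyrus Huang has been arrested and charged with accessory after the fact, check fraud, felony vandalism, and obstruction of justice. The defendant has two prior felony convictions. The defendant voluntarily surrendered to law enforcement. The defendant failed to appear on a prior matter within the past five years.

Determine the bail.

$125,950

Base amounts from the schedule: accessory after the fact $21,000; check fraud $22,500; felony vandalism $26,000; obstruction of justice $66,150.
Stacking rule: use the highest base only. Highest is obstruction of justice at $66,150. Combined base = $66,150.
Voluntary surrender to law enforcement (−15%): $66,150 × 0.85 = $56,227.50.
Prior failure to appear within five years (+60%): $56,227.50 × 1.6 = $89,964.
Two or more prior felony convictions (+40%): $89,964 × 1.4 = $125,949.60.
$125,949.60 is at or above the $7,000 minimum.
Rounded to the nearest dollar: $125,950.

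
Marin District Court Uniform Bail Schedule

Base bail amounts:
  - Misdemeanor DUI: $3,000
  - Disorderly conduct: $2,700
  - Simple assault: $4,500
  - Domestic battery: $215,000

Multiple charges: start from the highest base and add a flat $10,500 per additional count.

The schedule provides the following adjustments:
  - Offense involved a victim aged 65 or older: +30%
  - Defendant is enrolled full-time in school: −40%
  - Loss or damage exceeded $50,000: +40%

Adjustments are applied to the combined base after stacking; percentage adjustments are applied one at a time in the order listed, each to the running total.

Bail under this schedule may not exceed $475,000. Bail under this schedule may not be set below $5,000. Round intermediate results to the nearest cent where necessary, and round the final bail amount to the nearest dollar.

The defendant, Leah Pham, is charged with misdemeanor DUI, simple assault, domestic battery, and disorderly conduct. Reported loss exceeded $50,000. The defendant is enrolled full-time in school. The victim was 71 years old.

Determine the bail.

Base amounts from the schedule: misdemeanor DUI $3,000; simple assault $4,500; domestic battery $215,000; disorderly conduct $2,700.
Stacking rule: highest base plus $10,500 per additional charge. Highest is domestic battery at $215,000; 3 additional charges → +$31,500. Combined base = $246,500.
Offense involved a victim aged 65 or older (+30%): $246,500 × 1.3 = $320,450.
Defendant is enrolled full-time in school (−40%): $320,450 × 0.6 = $192,270.
Loss or damage exceeded $50,000 (+40%): $192,270 × 1.4 = $269,178.
$269,178 is within the $475,000 maximum.
$269,178 is at or above the $5,000 minimum.

$269,178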